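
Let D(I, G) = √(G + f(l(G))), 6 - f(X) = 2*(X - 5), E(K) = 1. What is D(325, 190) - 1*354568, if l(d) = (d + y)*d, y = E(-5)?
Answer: -354568 + I*√72374 ≈ -3.5457e+5 + 269.02*I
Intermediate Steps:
y = 1
l(d) = d*(1 + d) (l(d) = (d + 1)*d = (1 + d)*d = d*(1 + d))
f(X) = 16 - 2*X (f(X) = 6 - 2*(X - 5) = 6 - 2*(-5 + X) = 6 - (-10 + 2*X) = 6 + (10 - 2*X) = 16 - 2*X)
D(I, G) = √(16 + G - 2*G*(1 + G)) (D(I, G) = √(G + (16 - 2*G*(1 + G))) = √(16 + G - 2*G*(1 + G)))
D(325, 190) - 1*354568 = √(16 - 1*190 - 2*190²) - 1*354568 = √(16 - 190 - 2*36100) - 354568 = √(16 - 190 - 72200) - 354568 = √(-72374) - 354568 = I*√72374 - 354568 = -354568 + I*√72374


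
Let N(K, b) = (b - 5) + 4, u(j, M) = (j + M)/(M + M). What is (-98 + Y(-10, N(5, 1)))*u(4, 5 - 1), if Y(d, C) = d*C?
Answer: -98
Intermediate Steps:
u(j, M) = (M + j)/(2*M) (u(j, M) = (M + j)/((2*M)) = (M + j)*(1/(2*M)) = (M + j)/(2*M))
N(K, b) = -1 + b (N(K, b) = (-5 + b) + 4 = -1 + b)
Y(d, C) = C*d
(-98 + Y(-10, N(5, 1)))*u(4, 5 - 1) = (-98 + (-1 + 1)*(-10))*(((5 - 1) + 4)/(2*(5 - 1))) = (-98 + 0*(-10))*((½)*(4 + 4)/4) = (-98 + 0)*((½)*(¼)*8) = -98*1 = -98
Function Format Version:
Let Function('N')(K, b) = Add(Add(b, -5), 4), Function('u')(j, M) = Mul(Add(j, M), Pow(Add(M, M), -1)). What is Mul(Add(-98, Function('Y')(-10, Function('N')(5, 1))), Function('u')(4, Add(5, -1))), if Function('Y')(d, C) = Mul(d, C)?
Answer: -98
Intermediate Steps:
Function('u')(j, M) = Mul(Rational(1, 2), Pow(M, -1), Add(M, j)) (Function('u')(j, M) = Mul(Add(M, j), Pow(Mul(2, M), -1)) = Mul(Add(M, j), Mul(Rational(1, 2), Pow(M, -1))) = Mul(Rational(1, 2), Pow(M, -1), Add(M, j)))
Function('N')(K, b) = Add(-1, b) (Function('N')(K, b) = Add(Add(-5, b), 4) = Add(-1, b))
Function('Y')(d, C) = Mul(C, d)
Mul(Add(-98, Function('Y')(-10, Function('N')(5, 1))), Function('u')(4, Add(5, -1))) = Mul(Add(-98, Mul(Add(-1, 1), -10)), Mul(Rational(1, 2), Pow(Add(5, -1), -1), Add(Add(5, -1), 4))) = Mul(Add(-98, Mul(0, -10)), Mul(Rational(1, 2), Pow(4, -1), Add(4, 4))) = Mul(Add(-98, 0), Mul(Rational(1, 2), Rational(1, 4), 8)) = Mul(-98, 1) = -98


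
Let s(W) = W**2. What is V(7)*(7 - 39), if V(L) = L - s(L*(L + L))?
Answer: 307104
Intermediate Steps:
V(L) = L - 4*L**4 (V(L) = L - (L*(L + L))**2 = L - (L*(2*L))**2 = L - (2*L**2)**2 = L - 4*L**4)
V(7)*(7 - 39) = (7 - 4*7**4)*(7 - 39) = (7 - 4*2401)*(-32) = (7 - 9604)*(-32) = -9597*(-32) = 307104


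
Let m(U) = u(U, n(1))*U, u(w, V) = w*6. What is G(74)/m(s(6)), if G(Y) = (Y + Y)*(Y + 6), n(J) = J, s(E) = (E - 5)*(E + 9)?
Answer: 1184/135 ≈ 8.7704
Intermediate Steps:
s(E) = (-5 + E)*(9 + E)
G(Y) = 2*Y*(6 + Y) (G(Y) = (2*Y)*(6 + Y) = 2*Y*(6 + Y))
u(w, V) = 6*w
m(U) = 6*U² (m(U) = (6*U)*U = 6*U²)
G(74)/m(s(6)) = (2*74*(6 + 74))/((6*(-45 + 6² + 4*6)²)) = (2*74*80)/((6*(-45 + 36 + 24)²)) = 11840/((6*15²)) = 11840/((6*225)) = 11840/1350 = 11840*(1/1350) = 1184/135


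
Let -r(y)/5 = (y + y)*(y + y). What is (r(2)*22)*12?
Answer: -21120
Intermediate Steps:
r(y) = -20*y² (r(y) = -5*(y + y)*(y + y) = -5*2*y*2*y = -20*y²)
(r(2)*22)*12 = (-20*2²*22)*12 = (-20*4*22)*12 = -80*22*12 = -1760*12 = -21120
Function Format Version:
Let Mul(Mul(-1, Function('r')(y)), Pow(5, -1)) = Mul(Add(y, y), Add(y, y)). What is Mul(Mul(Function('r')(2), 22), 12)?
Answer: -21120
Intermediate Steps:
Function('r')(y) = Mul(-20, Pow(y, 2)) (Function('r')(y) = Mul(-5, Mul(Add(y, y), Add(y, y))) = Mul(-5, Mul(Mul(2, y), Mul(2, y))) = Mul(-5, Mul(4, Pow(y, 2))) = Mul(-20, Pow(y, 2)))
Mul(Mul(Function('r')(2), 22), 12) = Mul(Mul(Mul(-20, Pow(2, 2)), 22), 12) = Mul(Mul(Mul(-20, 4), 22), 12) = Mul(Mul(-80, 22), 12) = Mul(-1760, 12) = -21120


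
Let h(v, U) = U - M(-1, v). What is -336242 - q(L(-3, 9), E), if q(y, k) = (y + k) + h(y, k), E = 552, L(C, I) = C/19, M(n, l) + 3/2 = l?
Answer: -674695/2 ≈ -3.3735e+5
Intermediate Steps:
M(n, l) = -3/2 + l
L(C, I) = C/19
h(v, U) = 3/2 + U - v (h(v, U) = U - (-3/2 + v) = U + (3/2 - v) = 3/2 + U - v)
q(y, k) = 3/2 + 2*k (q(y, k) = (y + k) + (3/2 + k - y) = (k + y) + (3/2 + k - y) = 3/2 + 2*k)
-336242 - q(L(-3, 9), E) = -336242 - (3/2 + 2*552) = -336242 - (3/2 + 1104) = -336242 - 1*2211/2 = -336242 - 2211/2 = -674695/2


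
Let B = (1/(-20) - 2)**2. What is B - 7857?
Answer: -3141119/400 ≈ -7852.8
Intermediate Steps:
B = 1681/400 (B = (-1/20 - 2)**2 = (-41/20)**2 = 1681/400 ≈ 4.2025)
B - 7857 = 1681/400 - 7857 = -3141119/400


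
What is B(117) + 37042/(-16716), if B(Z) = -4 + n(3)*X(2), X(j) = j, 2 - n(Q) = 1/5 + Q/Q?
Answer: -192901/41790 ≈ -4.6160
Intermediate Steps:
n(Q) = ⅘ (n(Q) = 2 - (1/5 + Q/Q) = 2 - (1*(⅕) + 1) = 2 - (⅕ + 1) = 2 - 1*6/5 = 2 - 6/5 = ⅘)
B(Z) = -12/5 (B(Z) = -4 + (⅘)*2 = -4 + 8/5 = -12/5)
B(117) + 37042/(-16716) = -12/5 + 37042/(-16716) = -12/5 + 37042*(-1/16716) = -12/5 - 18521/8358 = -192901/41790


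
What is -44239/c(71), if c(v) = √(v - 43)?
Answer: -44239*√7/14 ≈ -8360.4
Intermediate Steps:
c(v) = √(-43 + v)
-44239/c(71) = -44239/√(-43 + 71) = -44239*√7/14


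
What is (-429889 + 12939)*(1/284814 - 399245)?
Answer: 23705810127810775/142407 ≈ 1.6647e+11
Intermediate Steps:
(-429889 + 12939)*(1/284814 - 399245) = -416950*(1/284814 - 399245) = -416950*(-113710565429/284814) = 23705810127810775/142407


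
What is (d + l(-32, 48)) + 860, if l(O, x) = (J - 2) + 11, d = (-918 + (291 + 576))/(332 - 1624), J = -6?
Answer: 65591/76 ≈ 863.04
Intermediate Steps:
d = 3/76 (d = (-918 + 867)/(-1292) = -51*(-1/1292) = 3/76 ≈ 0.039474)
l(O, x) = 3 (l(O, x) = (-6 - 2) + 11 = -8 + 11 = 3)
(d + l(-32, 48)) + 860 = (3/76 + 3) + 860 = 231/76 + 860 = 65591/76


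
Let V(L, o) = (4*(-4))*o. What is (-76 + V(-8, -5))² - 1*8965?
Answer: -8949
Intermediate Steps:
V(L, o) = -16*o
(-76 + V(-8, -5))² - 1*8965 = (-76 - 16*(-5))² - 1*8965 = (-76 + 80)² - 8965 = 4² - 8965 = 16 - 8965 = -8949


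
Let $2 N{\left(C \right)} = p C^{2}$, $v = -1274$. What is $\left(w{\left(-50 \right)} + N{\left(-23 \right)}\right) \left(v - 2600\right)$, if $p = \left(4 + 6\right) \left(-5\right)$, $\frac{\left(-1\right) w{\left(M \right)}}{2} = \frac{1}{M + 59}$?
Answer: $\frac{461110598}{9} \approx 5.1234 \cdot 10^{7}$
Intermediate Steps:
$w{\left(M \right)} = - \frac{2}{59 + M}$ ($w{\left(M \right)} = - \frac{2}{M + 59} = - \frac{2}{59 + M}$)
$p = -50$ ($p = 10 \left(-5\right) = -50$)
$N{\left(C \right)} = - 25 C^{2}$ ($N{\left(C \right)} = \frac{\left(-50\right) C^{2}}{2} = - 25 C^{2}$)
$\left(w{\left(-50 \right)} + N{\left(-23 \right)}\right) \left(v - 2600\right) = \left(- \frac{2}{59 - 50} - 25 \left(-23\right)^{2}\right) \left(-1274 - 2600\right) = \left(- \frac{2}{9} - 13225\right) \left(-3874\right) = \left(- \frac{119027}{9}\right) \left(-3874\right) = \frac{461110598}{9}$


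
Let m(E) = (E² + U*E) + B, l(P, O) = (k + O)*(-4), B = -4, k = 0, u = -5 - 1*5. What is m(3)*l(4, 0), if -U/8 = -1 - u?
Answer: 0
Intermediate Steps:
u = -10 (u = -5 - 5 = -10)
U = -72 (U = -8*(-1 - 1*(-10)) = -8*(-1 + 10) = -8*9 = -72)
l(P, O) = -4*O (l(P, O) = (0 + O)*(-4) = O*(-4) = -4*O)
m(E) = -4 + E² - 72*E (m(E) = (E² - 72*E) - 4 = -4 + E² - 72*E)
m(3)*l(4, 0) = (-4 + 3² - 72*3)*(-4*0) = (-4 + 9 - 216)*0 = -211*0 = 0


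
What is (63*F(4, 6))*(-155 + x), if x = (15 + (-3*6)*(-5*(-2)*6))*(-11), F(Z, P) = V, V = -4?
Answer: -2913120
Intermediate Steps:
F(Z, P) = -4
x = 11715 (x = (15 - 180*6)*(-11) = (15 - 18*60)*(-11) = (15 - 1080)*(-11) = -1065*(-11) = 11715)
(63*F(4, 6))*(-155 + x) = (63*(-4))*(-155 + 11715) = -252*11560 = -2913120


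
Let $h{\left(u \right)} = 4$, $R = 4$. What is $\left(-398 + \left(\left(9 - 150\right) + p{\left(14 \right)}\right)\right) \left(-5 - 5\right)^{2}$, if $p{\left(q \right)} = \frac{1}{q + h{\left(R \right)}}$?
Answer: $- \frac{485050}{9} \approx -53894.0$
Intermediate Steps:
$p{\left(q \right)} = \frac{1}{4 + q}$ ($p{\left(q \right)} = \frac{1}{q + 4} = \frac{1}{4 + q}$)
$\left(-398 + \left(\left(9 - 150\right) + p{\left(14 \right)}\right)\right) \left(-5 - 5\right)^{2} = \left(-398 + \left(\left(9 - 150\right) + \frac{1}{4 + 14}\right)\right) \left(-5 - 5\right)^{2} = \left(-398 - \left(141 - \frac{1}{18}\right)\right) \left(-10\right)^{2} = \left(-398 + \left(-141 + \frac{1}{18}\right)\right) 100 = \left(-398 - \frac{2537}{18}\right) 100 = \left(- \frac{9701}{18}\right) 100 = - \frac{485050}{9}$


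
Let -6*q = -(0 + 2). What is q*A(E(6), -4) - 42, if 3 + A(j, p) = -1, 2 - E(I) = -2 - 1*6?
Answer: -130/3 ≈ -43.333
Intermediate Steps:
E(I) = 10 (E(I) = 2 - (-2 - 1*6) = 2 - (-2 - 6) = 2 - 1*(-8) = 2 + 8 = 10)
q = ⅓ (q = -(-1)*(0 + 2)/6 = -(-1)*2/6 = -⅙*(-2) = ⅓ ≈ 0.33333)
A(j, p) = -4 (A(j, p) = -3 - 1 = -4)
q*A(E(6), -4) - 42 = (⅓)*(-4) - 42 = -4/3 - 42 = -130/3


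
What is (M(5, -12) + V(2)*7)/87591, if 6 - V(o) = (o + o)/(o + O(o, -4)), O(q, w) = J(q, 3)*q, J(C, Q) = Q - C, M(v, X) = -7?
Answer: 4/12513 ≈ 0.00031967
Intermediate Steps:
O(q, w) = q*(3 - q) (O(q, w) = (3 - q)*q = q*(3 - q))
V(o) = 6 - 2*o/(o + o*(3 - o)) (V(o) = 6 - (o + o)/(o + o*(3 - o)) = 6 - 2*o/(o + o*(3 - o)))
(M(5, -12) + V(2)*7)/87591 = (-7 + (2*(-11 + 3*2)/(-4 + 2))*7)/87591 = (-7 + (2*(-11 + 6)/(-2))*7)*(1/87591) = (-7 + (2*(-1/2)*(-5))*7)*(1/87591) = (-7 + 5*7)*(1/87591) = (-7 + 35)*(1/87591) = 28*(1/87591) = 4/12513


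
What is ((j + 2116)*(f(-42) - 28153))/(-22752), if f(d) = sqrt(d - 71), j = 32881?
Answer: 12471779/288 - 443*I*sqrt(113)/288 ≈ 43305.0 - 16.351*I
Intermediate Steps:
f(d) = sqrt(-71 + d)
((j + 2116)*(f(-42) - 28153))/(-22752) = ((32881 + 2116)*(sqrt(-71 - 42) - 28153))/(-22752) = (34997*(sqrt(-113) - 28153))*(-1/22752) = (34997*(I*sqrt(113) - 28153))*(-1/22752) = (34997*(-28153 + I*sqrt(113)))*(-1/22752) = (-985270541 + 34997*I*sqrt(113))*(-1/22752) = 12471779/288 - 443*I*sqrt(113)/288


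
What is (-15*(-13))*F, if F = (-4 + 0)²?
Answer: 3120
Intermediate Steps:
F = 16 (F = (-4)² = 16)
(-15*(-13))*F = -15*(-13)*16 = 195*16 = 3120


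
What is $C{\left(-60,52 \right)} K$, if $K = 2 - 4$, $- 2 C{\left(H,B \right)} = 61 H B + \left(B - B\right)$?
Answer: $-190320$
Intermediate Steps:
$C{\left(H,B \right)} = - \frac{61 B H}{2}$ ($C{\left(H,B \right)} = - \frac{61 H B + \left(B - B\right)}{2} = - \frac{61 B H + 0}{2} = - \frac{61 B H}{2}$)
$K = -2$
$C{\left(-60,52 \right)} K = \left(- \frac{61}{2}\right) 52 \left(-60\right) \left(-2\right) = 95160 \left(-2\right) = -190320$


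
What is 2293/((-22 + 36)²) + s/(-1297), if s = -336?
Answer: 3039877/254212 ≈ 11.958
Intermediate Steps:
2293/((-22 + 36)²) + s/(-1297) = 2293/((-22 + 36)²) - 336/(-1297) = 2293/(14²) - 336*(-1/1297) = 2293/196 + 336/1297 = 3039877/254212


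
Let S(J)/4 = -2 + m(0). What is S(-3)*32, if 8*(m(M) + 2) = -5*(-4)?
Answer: -192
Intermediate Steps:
m(M) = ½ (m(M) = -2 + (-5*(-4))/8 = -2 + (⅛)*20 = -2 + 5/2 = ½)
S(J) = -6 (S(J) = 4*(-2 + ½) = 4*(-3/2) = -6)
S(-3)*32 = -6*32 = -192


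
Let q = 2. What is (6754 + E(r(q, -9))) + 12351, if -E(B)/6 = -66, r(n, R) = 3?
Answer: 19501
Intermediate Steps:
E(B) = 396 (E(B) = -6*(-66) = 396)
(6754 + E(r(q, -9))) + 12351 = (6754 + 396) + 12351 = 7150 + 12351 = 19501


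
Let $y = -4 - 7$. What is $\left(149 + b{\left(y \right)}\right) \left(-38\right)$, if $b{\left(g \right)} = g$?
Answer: $-5244$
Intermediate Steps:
$y = -11$ ($y = -4 - 7 = -11$)
$\left(149 + b{\left(y \right)}\right) \left(-38\right) = \left(149 - 11\right) \left(-38\right) = 138 \left(-38\right) = -5244$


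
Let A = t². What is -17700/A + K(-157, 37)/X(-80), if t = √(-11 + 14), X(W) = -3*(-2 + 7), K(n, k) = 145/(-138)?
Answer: -2442571/414 ≈ -5899.9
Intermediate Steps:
K(n, k) = -145/138 (K(n, k) = 145*(-1/138) = -145/138)
X(W) = -15 (X(W) = -3*5 = -15)
t = √3 ≈ 1.7320
A = 3 (A = (√3)² = 3)
-17700/A + K(-157, 37)/X(-80) = -17700/3 - 145/138/(-15) = -17700*⅓ - 145/138*(-1/15) = -5900 + 29/414 = -2442571/414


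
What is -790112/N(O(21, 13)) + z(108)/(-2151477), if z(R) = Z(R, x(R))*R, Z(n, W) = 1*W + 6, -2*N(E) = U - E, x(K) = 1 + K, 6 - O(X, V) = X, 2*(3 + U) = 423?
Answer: 755513958884/106856691 ≈ 7070.3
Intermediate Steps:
U = 417/2 (U = -3 + (½)*423 = -3 + 423/2 = 417/2 ≈ 208.50)
O(X, V) = 6 - X
N(E) = -417/4 + E/2 (N(E) = -(417/2 - E)/2 = -417/4 + E/2)
Z(n, W) = 6 + W (Z(n, W) = W + 6 = 6 + W)
z(R) = R*(7 + R) (z(R) = (6 + (1 + R))*R = (7 + R)*R = R*(7 + R))
-790112/N(O(21, 13)) + z(108)/(-2151477) = -790112/(-417/4 + (6 - 1*21)/2) + (108*(7 + 108))/(-2151477) = -790112/(-417/4 + (6 - 21)/2) + (108*115)*(-1/2151477) = -790112/(-417/4 + (½)*(-15)) + 12420*(-1/2151477) = -790112/(-417/4 - 15/2) - 1380/239053 = -790112/(-447/4) - 1380/239053 = -790112*(-4/447) - 1380/239053 = 3160448/447 - 1380/239053 = 755513958884/106856691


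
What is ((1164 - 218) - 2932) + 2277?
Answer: 291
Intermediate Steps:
((1164 - 218) - 2932) + 2277 = (946 - 2932) + 2277 = -1986 + 2277 = 291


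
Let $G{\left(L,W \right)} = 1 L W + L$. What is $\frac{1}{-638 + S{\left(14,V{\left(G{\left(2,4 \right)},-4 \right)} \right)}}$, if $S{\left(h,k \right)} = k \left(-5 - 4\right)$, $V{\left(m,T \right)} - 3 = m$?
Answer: $- \frac{1}{755} \approx -0.0013245$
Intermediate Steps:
$G{\left(L,W \right)} = L + L W$ ($G{\left(L,W \right)} = L W + L = L + L W$)
$V{\left(m,T \right)} = 3 + m$
$S{\left(h,k \right)} = - 9 k$ ($S{\left(h,k \right)} = k \left(-9\right) = - 9 k$)
$\frac{1}{-638 + S{\left(14,V{\left(G{\left(2,4 \right)},-4 \right)} \right)}} = \frac{1}{-638 - 9 \left(3 + 2 \left(1 + 4\right)\right)} = \frac{1}{-638 - 9 \left(3 + 2 \cdot 5\right)} = \frac{1}{-638 - 9 \left(3 + 10\right)} = \frac{1}{-638 - 117} = \frac{1}{-755} = - \frac{1}{755}$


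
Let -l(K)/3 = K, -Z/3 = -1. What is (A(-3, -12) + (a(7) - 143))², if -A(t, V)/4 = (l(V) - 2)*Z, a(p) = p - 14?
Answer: 311364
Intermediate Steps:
Z = 3 (Z = -3*(-1) = 3)
l(K) = -3*K
a(p) = -14 + p
A(t, V) = 24 + 36*V (A(t, V) = -4*(-3*V - 2)*3 = -4*(-2 - 3*V)*3 = -4*(-6 - 9*V) = 24 + 36*V)
(A(-3, -12) + (a(7) - 143))² = ((24 + 36*(-12)) + ((-14 + 7) - 143))² = ((24 - 432) + (-7 - 143))² = (-408 - 150)² = (-558)² = 311364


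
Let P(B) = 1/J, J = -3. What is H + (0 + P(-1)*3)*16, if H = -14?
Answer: -30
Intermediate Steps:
P(B) = -⅓ (P(B) = 1/(-3) = -⅓)
H + (0 + P(-1)*3)*16 = -14 + (0 - ⅓*3)*16 = -14 + (0 - 1)*16 = -14 - 1*16 = -14 - 16 = -30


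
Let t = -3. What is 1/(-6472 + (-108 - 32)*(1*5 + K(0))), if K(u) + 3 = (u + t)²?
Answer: -1/8012 ≈ -0.00012481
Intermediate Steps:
K(u) = -3 + (-3 + u)² (K(u) = -3 + (u - 3)² = -3 + (-3 + u)²)
1/(-6472 + (-108 - 32)*(1*5 + K(0))) = 1/(-6472 + (-108 - 32)*(1*5 + (-3 + (-3 + 0)²))) = 1/(-6472 - 140*(5 + (-3 + (-3)²))) = 1/(-6472 - 140*(5 + (-3 + 9))) = 1/(-6472 - 140*(5 + 6)) = 1/(-6472 - 140*11) = 1/(-6472 - 1540) = 1/(-8012) = -1/8012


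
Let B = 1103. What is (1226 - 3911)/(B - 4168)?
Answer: 537/613 ≈ 0.87602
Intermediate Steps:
(1226 - 3911)/(B - 4168) = (1226 - 3911)/(1103 - 4168) = -2685/(-3065) = -2685*(-1/3065) = 537/613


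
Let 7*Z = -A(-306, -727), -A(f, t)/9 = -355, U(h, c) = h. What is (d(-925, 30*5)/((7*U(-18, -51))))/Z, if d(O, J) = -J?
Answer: -5/1917 ≈ -0.0026082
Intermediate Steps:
A(f, t) = 3195 (A(f, t) = -9*(-355) = 3195)
Z = -3195/7 (Z = (-1*3195)/7 = (1/7)*(-3195) = -3195/7 ≈ -456.43)
(d(-925, 30*5)/((7*U(-18, -51))))/Z = ((-30*5)/((7*(-18))))/(-3195/7) = (-1*150/(-126))*(-7/3195) = -150*(-1/126)*(-7/3195) = (25/21)*(-7/3195) = -5/1917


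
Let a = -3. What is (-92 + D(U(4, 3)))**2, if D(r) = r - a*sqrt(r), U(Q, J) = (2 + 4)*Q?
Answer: 4840 - 816*sqrt(6) ≈ 2841.2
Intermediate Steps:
U(Q, J) = 6*Q
D(r) = r + 3*sqrt(r) (D(r) = r - (-3)*sqrt(r) = r + 3*sqrt(r))
(-92 + D(U(4, 3)))**2 = (-92 + (6*4 + 3*sqrt(6*4)))**2 = (-92 + (24 + 3*sqrt(24)))**2 = (-92 + (24 + 3*(2*sqrt(6))))**2 = (-92 + (24 + 6*sqrt(6)))**2 = (-68 + 6*sqrt(6))**2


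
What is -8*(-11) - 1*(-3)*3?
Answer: 97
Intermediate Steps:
-8*(-11) - 1*(-3)*3 = 88 + 3*3 = 88 + 9 = 97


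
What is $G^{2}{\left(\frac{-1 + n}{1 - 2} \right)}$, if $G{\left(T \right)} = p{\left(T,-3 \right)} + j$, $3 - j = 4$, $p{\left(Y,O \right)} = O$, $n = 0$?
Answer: $16$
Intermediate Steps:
$j = -1$ ($j = 3 - 4 = -1$)
$G{\left(T \right)} = -4$ ($G{\left(T \right)} = -3 - 1 = -4$)
$G^{2}{\left(\frac{-1 + n}{1 - 2} \right)} = \left(-4\right)^{2} = 16$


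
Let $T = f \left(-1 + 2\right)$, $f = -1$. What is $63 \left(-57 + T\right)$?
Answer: $-3654$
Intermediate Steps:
$T = -1$ ($T = - (-1 + 2) = \left(-1\right) 1 = -1$)
$63 \left(-57 + T\right) = 63 \left(-57 - 1\right) = 63 \left(-58\right) = -3654$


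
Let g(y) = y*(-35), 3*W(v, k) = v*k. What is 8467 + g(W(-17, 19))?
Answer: 36706/3 ≈ 12235.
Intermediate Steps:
W(v, k) = k*v/3 (W(v, k) = (v*k)/3 = (k*v)/3 = k*v/3)
g(y) = -35*y
8467 + g(W(-17, 19)) = 8467 - 35*19*(-17)/3 = 8467 - 35*(-323/3) = 8467 + 11305/3 = 36706/3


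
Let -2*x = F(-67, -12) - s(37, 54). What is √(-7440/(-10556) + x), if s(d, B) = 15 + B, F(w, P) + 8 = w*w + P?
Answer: 2*I*√3829149415/2639 ≈ 46.897*I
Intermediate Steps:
F(w, P) = -8 + P + w² (F(w, P) = -8 + (w*w + P) = -8 + (w² + P) = -8 + (P + w²) = -8 + P + w²)
x = -2200 (x = -((-8 - 12 + (-67)²) - (15 + 54))/2 = -((-8 - 12 + 4489) - 1*69)/2 = -(4469 - 69)/2 = -½*4400 = -2200)
√(-7440/(-10556) + x) = √(-7440/(-10556) - 2200) = √(-7440*(-1/10556) - 2200) = √(1860/2639 - 2200) = √(-5803940/2639) = 2*I*√3829149415/2639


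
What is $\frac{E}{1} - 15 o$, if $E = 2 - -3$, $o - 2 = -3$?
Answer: $20$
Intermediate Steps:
$o = -1$ ($o = 2 - 3 = -1$)
$E = 5$ ($E = 2 + 3 = 5$)
$\frac{E}{1} - 15 o = \frac{5}{1} - -15 = 5 \cdot 1 + 15 = 5 + 15 = 20$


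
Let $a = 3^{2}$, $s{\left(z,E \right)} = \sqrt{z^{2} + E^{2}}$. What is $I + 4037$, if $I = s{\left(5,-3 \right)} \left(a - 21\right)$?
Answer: $4037 - 12 \sqrt{34} \approx 3967.0$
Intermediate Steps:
$s{\left(z,E \right)} = \sqrt{E^{2} + z^{2}}$
$a = 9$
$I = - 12 \sqrt{34}$ ($I = \sqrt{\left(-3\right)^{2} + 5^{2}} \left(9 - 21\right) = \sqrt{9 + 25} \left(-12\right) = \sqrt{34} \left(-12\right) = - 12 \sqrt{34} \approx -69.971$)
$I + 4037 = - 12 \sqrt{34} + 4037 = 4037 - 12 \sqrt{34}$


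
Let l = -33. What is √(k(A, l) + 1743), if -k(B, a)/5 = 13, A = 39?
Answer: √1678 ≈ 40.963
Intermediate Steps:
k(B, a) = -65 (k(B, a) = -5*13 = -65)
√(k(A, l) + 1743) = √(-65 + 1743) = √1678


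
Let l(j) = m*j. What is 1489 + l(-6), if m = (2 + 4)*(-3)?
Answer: 1597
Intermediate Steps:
m = -18 (m = 6*(-3) = -18)
l(j) = -18*j
1489 + l(-6) = 1489 - 18*(-6) = 1489 + 108 = 1597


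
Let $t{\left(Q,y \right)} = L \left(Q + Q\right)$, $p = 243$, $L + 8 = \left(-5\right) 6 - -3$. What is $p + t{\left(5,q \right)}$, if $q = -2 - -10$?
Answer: $-107$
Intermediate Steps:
$L = -35$ ($L = -8 - 27 = -35$)
$q = 8$ ($q = -2 + 10 = 8$)
$t{\left(Q,y \right)} = - 70 Q$ ($t{\left(Q,y \right)} = - 35 \left(Q + Q\right) = - 35 \cdot 2 Q = - 70 Q$)
$p + t{\left(5,q \right)} = 243 - 350 = -107$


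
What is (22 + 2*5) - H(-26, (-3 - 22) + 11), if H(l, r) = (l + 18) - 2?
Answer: 42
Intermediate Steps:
H(l, r) = 16 + l (H(l, r) = (18 + l) - 2 = 16 + l)
(22 + 2*5) - H(-26, (-3 - 22) + 11) = (22 + 2*5) - (16 - 26) = (22 + 10) - 1*(-10) = 32 + 10 = 42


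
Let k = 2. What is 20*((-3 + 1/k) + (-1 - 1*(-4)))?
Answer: 10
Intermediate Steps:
20*((-3 + 1/k) + (-1 - 1*(-4))) = 20*((-3 + 1/2) + (-1 - 1*(-4))) = 20*((-3 + 1/2) + (-1 + 4)) = 20*(-5/2 + 3) = 20*(1/2) = 10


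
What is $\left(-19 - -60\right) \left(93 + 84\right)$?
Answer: $7257$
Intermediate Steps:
$\left(-19 - -60\right) \left(93 + 84\right) = \left(-19 + 60\right) 177 = 41 \cdot 177 = 7257$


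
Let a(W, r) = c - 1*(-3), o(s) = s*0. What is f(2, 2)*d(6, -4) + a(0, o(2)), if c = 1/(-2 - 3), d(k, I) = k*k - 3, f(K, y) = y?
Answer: 344/5 ≈ 68.800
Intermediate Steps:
d(k, I) = -3 + k**2 (d(k, I) = k**2 - 3 = -3 + k**2)
c = -1/5 (c = 1/(-5) = -1/5 ≈ -0.20000)
o(s) = 0
a(W, r) = 14/5 (a(W, r) = -1/5 - 1*(-3) = -1/5 + 3 = 14/5)
f(2, 2)*d(6, -4) + a(0, o(2)) = 2*(-3 + 6**2) + 14/5 = 2*(-3 + 36) + 14/5 = 2*33 + 14/5 = 66 + 14/5 = 344/5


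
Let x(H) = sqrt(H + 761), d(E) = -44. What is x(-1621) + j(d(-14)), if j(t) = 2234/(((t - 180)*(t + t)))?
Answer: 1117/9856 + 2*I*sqrt(215) ≈ 0.11333 + 29.326*I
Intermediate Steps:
j(t) = 1117/(t*(-180 + t)) (j(t) = 2234/(((-180 + t)*(2*t))) = 2234/((2*t*(-180 + t))) = 2234*(1/(2*t*(-180 + t))) = 1117/(t*(-180 + t)))
x(H) = sqrt(761 + H)
x(-1621) + j(d(-14)) = sqrt(761 - 1621) + 1117/(-44*(-180 - 44)) = sqrt(-860) + 1117*(-1/44)/(-224) = 2*I*sqrt(215) + 1117*(-1/44)*(-1/224) = 2*I*sqrt(215) + 1117/9856 = 1117/9856 + 2*I*sqrt(215)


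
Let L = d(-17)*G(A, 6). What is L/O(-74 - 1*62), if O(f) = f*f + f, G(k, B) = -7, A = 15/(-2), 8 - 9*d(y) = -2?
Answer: -7/16524 ≈ -0.00042363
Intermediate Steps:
d(y) = 10/9 (d(y) = 8/9 - 1/9*(-2) = 8/9 + 2/9 = 10/9)
A = -15/2 (A = 15*(-1/2) = -15/2 ≈ -7.5000)
L = -70/9 (L = (10/9)*(-7) = -70/9 ≈ -7.7778)
O(f) = f + f**2 (O(f) = f**2 + f = f + f**2)
L/O(-74 - 1*62) = -70*1/((1 + (-74 - 1*62))*(-74 - 1*62))/9 = -70*1/((1 + (-74 - 62))*(-74 - 62))/9 = -70*(-1/(136*(1 - 136)))/9 = -70/(9*((-136*(-135)))) = -70/9/18360 = -70/9*1/18360 = -7/16524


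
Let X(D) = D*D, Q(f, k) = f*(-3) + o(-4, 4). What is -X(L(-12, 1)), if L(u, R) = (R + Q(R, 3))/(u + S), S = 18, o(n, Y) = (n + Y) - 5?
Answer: -49/36 ≈ -1.3611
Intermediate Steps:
o(n, Y) = -5 + Y + n (o(n, Y) = (Y + n) - 5 = -5 + Y + n)
Q(f, k) = -5 - 3*f (Q(f, k) = f*(-3) + (-5 + 4 - 4) = -3*f - 5 = -5 - 3*f)
L(u, R) = (-5 - 2*R)/(18 + u) (L(u, R) = (R + (-5 - 3*R))/(u + 18) = (-5 - 2*R)/(18 + u))
X(D) = D²
-X(L(-12, 1)) = -((-5 - 2*1)/(18 - 12))² = -((-5 - 2)/6)² = -((⅙)*(-7))² = -(-7/6)² = -1*49/36 = -49/36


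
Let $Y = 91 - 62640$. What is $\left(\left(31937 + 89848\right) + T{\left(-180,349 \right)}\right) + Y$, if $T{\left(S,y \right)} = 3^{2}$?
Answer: $59245$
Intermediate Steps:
$T{\left(S,y \right)} = 9$
$Y = -62549$ ($Y = 91 - 62640 = -62549$)
$\left(\left(31937 + 89848\right) + T{\left(-180,349 \right)}\right) + Y = \left(\left(31937 + 89848\right) + 9\right) - 62549 = \left(121785 + 9\right) - 62549 = 121794 - 62549 = 59245$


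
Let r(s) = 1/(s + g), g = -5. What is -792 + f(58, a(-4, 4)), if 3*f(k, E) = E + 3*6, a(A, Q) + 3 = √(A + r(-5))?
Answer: -787 + I*√410/30 ≈ -787.0 + 0.67495*I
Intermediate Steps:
r(s) = 1/(-5 + s) (r(s) = 1/(s - 5) = 1/(-5 + s))
a(A, Q) = -3 + √(-⅒ + A) (a(A, Q) = -3 + √(A + 1/(-5 - 5)) = -3 + √(A + 1/(-10)) = -3 + √(A - ⅒) = -3 + √(-⅒ + A))
f(k, E) = 6 + E/3 (f(k, E) = (E + 3*6)/3 = (E + 18)/3 = (18 + E)/3 = 6 + E/3)
-792 + f(58, a(-4, 4)) = -792 + (6 + (-3 + √(-10 + 100*(-4))/10)/3) = -792 + (6 + (-3 + √(-10 - 400)/10)/3) = -792 + (6 + (-3 + √(-410)/10)/3) = -792 + (6 + (-3 + (I*√410)/10)/3) = -792 + (6 + (-3 + I*√410/10)/3) = -792 + (6 + (-1 + I*√410/30)) = -792 + (5 + I*√410/30) = -787 + I*√410/30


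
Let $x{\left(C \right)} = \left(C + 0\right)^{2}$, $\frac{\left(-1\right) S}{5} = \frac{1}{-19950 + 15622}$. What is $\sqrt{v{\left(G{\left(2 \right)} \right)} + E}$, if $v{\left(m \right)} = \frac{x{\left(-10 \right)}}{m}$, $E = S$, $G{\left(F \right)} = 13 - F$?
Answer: $\frac{3 \sqrt{572426690}}{23804} \approx 3.0153$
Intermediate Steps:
$S = \frac{5}{4328}$ ($S = - \frac{5}{-19950 + 15622} = - \frac{5}{-4328} = \left(-5\right) \left(- \frac{1}{4328}\right) = \frac{5}{4328} \approx 0.0011553$)
$E = \frac{5}{4328} \approx 0.0011553$
$x{\left(C \right)} = C^{2}$
$v{\left(m \right)} = \frac{100}{m}$ ($v{\left(m \right)} = \frac{\left(-10\right)^{2}}{m} = \frac{100}{m}$)
$\sqrt{v{\left(G{\left(2 \right)} \right)} + E} = \sqrt{\frac{100}{13 - 2} + \frac{5}{4328}} = \sqrt{\frac{100}{11} + \frac{5}{4328}} = \sqrt{\frac{432855}{47608}} = \frac{3 \sqrt{572426690}}{23804}$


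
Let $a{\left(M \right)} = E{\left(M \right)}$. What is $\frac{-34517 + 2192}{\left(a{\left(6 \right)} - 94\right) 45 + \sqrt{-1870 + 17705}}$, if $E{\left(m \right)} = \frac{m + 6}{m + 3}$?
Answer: $\frac{26959050}{3474613} + \frac{6465 \sqrt{15835}}{3474613} \approx 7.993$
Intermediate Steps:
$E{\left(m \right)} = \frac{6 + m}{3 + m}$
$a{\left(M \right)} = \frac{6 + M}{3 + M}$
$\frac{-34517 + 2192}{\left(a{\left(6 \right)} - 94\right) 45 + \sqrt{-1870 + 17705}} = \frac{-34517 + 2192}{\left(\frac{6 + 6}{3 + 6} - 94\right) 45 + \sqrt{-1870 + 17705}} = - \frac{32325}{\left(\frac{1}{9} \cdot 12 - 94\right) 45 + \sqrt{15835}} = - \frac{32325}{\left(\frac{4}{3} - 94\right) 45 + \sqrt{15835}} = - \frac{32325}{\left(- \frac{278}{3}\right) 45 + \sqrt{15835}} = - \frac{32325}{-4170 + \sqrt{15835}}$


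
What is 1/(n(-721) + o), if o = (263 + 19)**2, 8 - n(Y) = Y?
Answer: 1/80253 ≈ 1.2461e-5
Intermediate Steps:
n(Y) = 8 - Y
o = 79524 (o = 282**2 = 79524)
1/(n(-721) + o) = 1/((8 - 1*(-721)) + 79524) = 1/((8 + 721) + 79524) = 1/(729 + 79524) = 1/80253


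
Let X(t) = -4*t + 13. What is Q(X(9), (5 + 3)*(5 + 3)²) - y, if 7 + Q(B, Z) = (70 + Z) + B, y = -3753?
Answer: 4305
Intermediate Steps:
X(t) = 13 - 4*t
Q(B, Z) = 63 + B + Z (Q(B, Z) = -7 + ((70 + Z) + B) = -7 + (70 + B + Z) = 63 + B + Z)
Q(X(9), (5 + 3)*(5 + 3)²) - y = (63 + (13 - 4*9) + (5 + 3)*(5 + 3)²) - 1*(-3753) = (63 + (13 - 36) + 8*8²) + 3753 = (63 - 23 + 8*64) + 3753 = (63 - 23 + 512) + 3753 = 552 + 3753 = 4305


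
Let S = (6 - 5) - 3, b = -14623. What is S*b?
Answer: 29246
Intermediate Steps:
S = -2 (S = 1 - 3 = -2)
S*b = -2*(-14623) = 29246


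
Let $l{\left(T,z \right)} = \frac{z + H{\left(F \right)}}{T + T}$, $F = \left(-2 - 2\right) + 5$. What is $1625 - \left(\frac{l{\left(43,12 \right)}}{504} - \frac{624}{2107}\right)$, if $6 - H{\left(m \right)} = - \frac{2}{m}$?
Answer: $\frac{123281929}{75852} \approx 1625.3$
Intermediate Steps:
$F = 1$ ($F = -4 + 5 = 1$)
$H{\left(m \right)} = 6 + \frac{2}{m}$ ($H{\left(m \right)} = 6 - - \frac{2}{m} = 6 + \frac{2}{m}$)
$l{\left(T,z \right)} = \frac{8 + z}{2 T}$ ($l{\left(T,z \right)} = \frac{z + \left(6 + \frac{2}{1}\right)}{T + T} = \frac{z + \left(6 + 2 \cdot 1\right)}{2 T} = \left(z + \left(6 + 2\right)\right) \frac{1}{2 T} = \left(z + 8\right) \frac{1}{2 T} = \left(8 + z\right) \frac{1}{2 T} = \frac{8 + z}{2 T}$)
$1625 - \left(\frac{l{\left(43,12 \right)}}{504} - \frac{624}{2107}\right) = 1625 - \left(\frac{\frac{1}{2} \cdot \frac{1}{43} \left(8 + 12\right)}{504} - \frac{624}{2107}\right) = 1625 - \left(\frac{1}{2} \cdot \frac{1}{43} \cdot 20 \cdot \frac{1}{504} - \frac{624}{2107}\right) = 1625 - \left(\frac{10}{43} \cdot \frac{1}{504} - \frac{624}{2107}\right) = 1625 - \left(\frac{5}{10836} - \frac{624}{2107}\right) = 1625 - - \frac{22429}{75852} = 1625 + \frac{22429}{75852} = \frac{123281929}{75852}$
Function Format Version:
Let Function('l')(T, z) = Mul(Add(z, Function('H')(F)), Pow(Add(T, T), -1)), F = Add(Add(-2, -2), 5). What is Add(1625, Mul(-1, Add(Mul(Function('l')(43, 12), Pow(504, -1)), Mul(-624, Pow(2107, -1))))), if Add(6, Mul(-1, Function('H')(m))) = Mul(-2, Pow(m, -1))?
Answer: Rational(123281929, 75852) ≈ 1625.3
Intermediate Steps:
F = 1 (F = Add(-4, 5) = 1)
Function('H')(m) = Add(6, Mul(2, Pow(m, -1))) (Function('H')(m) = Add(6, Mul(-1, Mul(-2, Pow(m, -1)))) = Add(6, Mul(2, Pow(m, -1))))
Function('l')(T, z) = Mul(Rational(1, 2), Pow(T, -1), Add(8, z)) (Function('l')(T, z) = Mul(Add(z, Add(6, Mul(2, Pow(1, -1)))), Pow(Add(T, T), -1)) = Mul(Add(z, Add(6, Mul(2, 1))), Pow(Mul(2, T), -1)) = Mul(Add(z, Add(6, 2)), Mul(Rational(1, 2), Pow(T, -1))) = Mul(Add(z, 8), Mul(Rational(1, 2), Pow(T, -1))) = Mul(Add(8, z), Mul(Rational(1, 2), Pow(T, -1))) = Mul(Rational(1, 2), Pow(T, -1), Add(8, z)))
Add(1625, Mul(-1, Add(Mul(Function('l')(43, 12), Pow(504, -1)), Mul(-624, Pow(2107, -1))))) = Add(1625, Mul(-1, Add(Mul(Mul(Rational(1, 2), Pow(43, -1), Add(8, 12)), Pow(504, -1)), Mul(-624, Pow(2107, -1))))) = Add(1625, Mul(-1, Add(Mul(Mul(Rational(1, 2), Rational(1, 43), 20), Rational(1, 504)), Mul(-624, Rational(1, 2107))))) = Add(1625, Mul(-1, Add(Mul(Rational(10, 43), Rational(1, 504)), Rational(-624, 2107)))) = Add(1625, Mul(-1, Add(Rational(5, 10836), Rational(-624, 2107)))) = Add(1625, Mul(-1, Rational(-22429, 75852))) = Add(1625, Rational(22429, 75852)) = Rational(123281929, 75852)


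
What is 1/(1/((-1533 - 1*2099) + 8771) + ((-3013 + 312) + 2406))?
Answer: -5139/1516004 ≈ -0.0033898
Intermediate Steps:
1/(1/((-1533 - 1*2099) + 8771) + ((-3013 + 312) + 2406)) = 1/(1/((-1533 - 2099) + 8771) + (-2701 + 2406)) = 1/(1/(-3632 + 8771) - 295) = 1/(1/5139 - 295) = 1/(-1516004/5139) = -5139/1516004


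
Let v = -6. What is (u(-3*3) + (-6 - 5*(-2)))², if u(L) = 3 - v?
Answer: 169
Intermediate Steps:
u(L) = 9 (u(L) = 3 - 1*(-6) = 3 + 6 = 9)
(u(-3*3) + (-6 - 5*(-2)))² = (9 + (-6 - 5*(-2)))² = (9 + (-6 + 10))² = (9 + 4)² = 13² = 169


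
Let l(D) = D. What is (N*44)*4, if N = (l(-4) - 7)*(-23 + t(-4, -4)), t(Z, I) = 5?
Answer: 34848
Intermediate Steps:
N = 198 (N = (-4 - 7)*(-23 + 5) = -11*(-18) = 198)
(N*44)*4 = (198*44)*4 = 8712*4 = 34848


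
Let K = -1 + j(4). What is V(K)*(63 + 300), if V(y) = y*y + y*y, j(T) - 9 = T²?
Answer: 418176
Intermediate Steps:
j(T) = 9 + T²
K = 24 (K = -1 + (9 + 4²) = -1 + (9 + 16) = -1 + 25 = 24)
V(y) = 2*y² (V(y) = y² + y² = 2*y²)
V(K)*(63 + 300) = (2*24²)*(63 + 300) = (2*576)*363 = 1152*363 = 418176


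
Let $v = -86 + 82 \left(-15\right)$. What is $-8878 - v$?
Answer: $-7562$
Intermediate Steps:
$v = -1316$ ($v = -86 - 1230 = -1316$)
$-8878 - v = -8878 - -1316 = -8878 + 1316 = -7562$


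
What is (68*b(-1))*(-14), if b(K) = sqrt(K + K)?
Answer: -952*I*sqrt(2) ≈ -1346.3*I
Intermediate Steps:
b(K) = sqrt(2)*sqrt(K) (b(K) = sqrt(2*K) = sqrt(2)*sqrt(K))
(68*b(-1))*(-14) = (68*(sqrt(2)*sqrt(-1)))*(-14) = (68*(sqrt(2)*I))*(-14) = (68*(I*sqrt(2)))*(-14) = (68*I*sqrt(2))*(-14) = -952*I*sqrt(2)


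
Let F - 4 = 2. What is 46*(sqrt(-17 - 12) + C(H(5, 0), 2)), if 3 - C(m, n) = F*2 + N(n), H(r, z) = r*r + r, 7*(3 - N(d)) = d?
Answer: -3772/7 + 46*I*sqrt(29) ≈ -538.86 + 247.72*I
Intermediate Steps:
F = 6 (F = 4 + 2 = 6)
N(d) = 3 - d/7
H(r, z) = r + r**2 (H(r, z) = r**2 + r = r + r**2)
C(m, n) = -12 + n/7 (C(m, n) = 3 - (6*2 + (3 - n/7)) = 3 - (12 + (3 - n/7)) = 3 - (15 - n/7) = 3 + (-15 + n/7) = -12 + n/7)
46*(sqrt(-17 - 12) + C(H(5, 0), 2)) = 46*(sqrt(-17 - 12) + (-12 + (1/7)*2)) = 46*(sqrt(-29) + (-12 + 2/7)) = 46*(I*sqrt(29) - 82/7) = 46*(-82/7 + I*sqrt(29)) = -3772/7 + 46*I*sqrt(29)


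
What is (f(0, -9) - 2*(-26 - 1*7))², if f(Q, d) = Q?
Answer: 4356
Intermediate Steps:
(f(0, -9) - 2*(-26 - 1*7))² = (0 - 2*(-26 - 1*7))² = (0 - 2*(-26 - 7))² = (0 - 2*(-33))² = (0 + 66)² = 66² = 4356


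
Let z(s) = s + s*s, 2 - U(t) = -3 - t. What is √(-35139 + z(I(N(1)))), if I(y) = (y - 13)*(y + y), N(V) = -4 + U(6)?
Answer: I*√28167 ≈ 167.83*I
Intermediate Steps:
U(t) = 5 + t (U(t) = 2 - (-3 - t) = 2 + (3 + t) = 5 + t)
N(V) = 7 (N(V) = -4 + (5 + 6) = -4 + 11 = 7)
I(y) = 2*y*(-13 + y) (I(y) = (-13 + y)*(2*y) = 2*y*(-13 + y))
z(s) = s + s²
√(-35139 + z(I(N(1)))) = √(-35139 + (2*7*(-13 + 7))*(1 + 2*7*(-13 + 7))) = √(-35139 + (2*7*(-6))*(1 + 2*7*(-6))) = √(-35139 - 84*(1 - 84)) = √(-35139 - 84*(-83)) = √(-35139 + 6972) = √(-28167) = I*√28167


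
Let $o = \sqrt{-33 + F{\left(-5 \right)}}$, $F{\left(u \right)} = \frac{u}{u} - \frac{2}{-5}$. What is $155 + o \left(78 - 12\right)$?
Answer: $155 + \frac{66 i \sqrt{790}}{5} \approx 155.0 + 371.01 i$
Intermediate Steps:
$F{\left(u \right)} = \frac{7}{5}$ ($F{\left(u \right)} = 1 - - \frac{2}{5} = 1 + \frac{2}{5} = \frac{7}{5}$)
$o = \frac{i \sqrt{790}}{5}$ ($o = \sqrt{-33 + \frac{7}{5}} = \sqrt{- \frac{158}{5}} = \frac{i \sqrt{790}}{5} \approx 5.6214 i$)
$155 + o \left(78 - 12\right) = 155 + \frac{i \sqrt{790}}{5} \left(78 - 12\right) = 155 + \frac{i \sqrt{790}}{5} \cdot 66 = 155 + \frac{66 i \sqrt{790}}{5}$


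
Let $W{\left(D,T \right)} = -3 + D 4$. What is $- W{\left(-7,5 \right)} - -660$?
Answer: $691$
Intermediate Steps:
$W{\left(D,T \right)} = -3 + 4 D$
$- W{\left(-7,5 \right)} - -660 = - (-3 + 4 \left(-7\right)) - -660 = - (-3 - 28) + 660 = \left(-1\right) \left(-31\right) + 660 = 31 + 660 = 691$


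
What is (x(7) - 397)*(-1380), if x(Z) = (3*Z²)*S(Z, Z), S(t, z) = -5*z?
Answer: 7647960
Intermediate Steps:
x(Z) = -15*Z³ (x(Z) = (3*Z²)*(-5*Z) = -15*Z³)
(x(7) - 397)*(-1380) = (-15*7³ - 397)*(-1380) = (-15*343 - 397)*(-1380) = (-5145 - 397)*(-1380) = -5542*(-1380) = 7647960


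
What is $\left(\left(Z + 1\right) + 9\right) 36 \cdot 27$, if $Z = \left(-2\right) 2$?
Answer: $5832$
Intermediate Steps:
$Z = -4$
$\left(\left(Z + 1\right) + 9\right) 36 \cdot 27 = \left(\left(-4 + 1\right) + 9\right) 36 \cdot 27 = \left(-3 + 9\right) 36 \cdot 27 = 6 \cdot 36 \cdot 27 = 216 \cdot 27 = 5832$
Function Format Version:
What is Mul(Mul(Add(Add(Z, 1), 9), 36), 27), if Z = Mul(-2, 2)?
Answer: 5832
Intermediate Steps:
Z = -4
Mul(Mul(Add(Add(Z, 1), 9), 36), 27) = Mul(Mul(Add(Add(-4, 1), 9), 36), 27) = Mul(Mul(Add(-3, 9), 36), 27) = Mul(Mul(6, 36), 27) = Mul(216, 27) = 5832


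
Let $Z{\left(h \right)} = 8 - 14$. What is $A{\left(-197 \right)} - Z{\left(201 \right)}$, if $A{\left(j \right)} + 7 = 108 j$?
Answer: $-21277$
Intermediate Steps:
$A{\left(j \right)} = -7 + 108 j$
$Z{\left(h \right)} = -6$ ($Z{\left(h \right)} = 8 - 14 = -6$)
$A{\left(-197 \right)} - Z{\left(201 \right)} = \left(-7 + 108 \left(-197\right)\right) - -6 = \left(-7 - 21276\right) + 6 = -21283 + 6 = -21277$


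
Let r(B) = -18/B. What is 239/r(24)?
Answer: -956/3 ≈ -318.67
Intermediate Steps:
239/r(24) = 239/((-18/24)) = 239/((-18*1/24)) = 239/(-¾) = 239*(-4/3) = -956/3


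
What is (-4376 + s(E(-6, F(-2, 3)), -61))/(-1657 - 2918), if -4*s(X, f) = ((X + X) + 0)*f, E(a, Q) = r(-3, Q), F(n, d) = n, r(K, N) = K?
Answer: 1787/1830 ≈ 0.97650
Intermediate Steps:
E(a, Q) = -3
s(X, f) = -X*f/2 (s(X, f) = -((X + X) + 0)*f/4 = -(2*X + 0)*f/4 = -2*X*f/4 = -X*f/2)
(-4376 + s(E(-6, F(-2, 3)), -61))/(-1657 - 2918) = (-4376 - ½*(-3)*(-61))/(-1657 - 2918) = (-4376 - 183/2)/(-4575) = -8935/2*(-1/4575) = 1787/1830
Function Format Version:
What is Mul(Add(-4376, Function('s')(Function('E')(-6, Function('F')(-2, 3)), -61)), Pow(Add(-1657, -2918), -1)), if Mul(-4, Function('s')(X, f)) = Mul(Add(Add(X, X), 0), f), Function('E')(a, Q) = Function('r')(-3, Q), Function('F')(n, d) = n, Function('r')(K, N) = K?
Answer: Rational(1787, 1830) ≈ 0.97650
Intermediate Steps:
Function('E')(a, Q) = -3
Function('s')(X, f) = Mul(Rational(-1, 2), X, f) (Function('s')(X, f) = Mul(Rational(-1, 4), Mul(Add(Add(X, X), 0), f)) = Mul(Rational(-1, 4), Mul(Add(Mul(2, X), 0), f)) = Mul(Rational(-1, 4), Mul(Mul(2, X), f)) = Mul(Rational(-1, 4), Mul(2, X, f)) = Mul(Rational(-1, 2), X, f))
Mul(Add(-4376, Function('s')(Function('E')(-6, Function('F')(-2, 3)), -61)), Pow(Add(-1657, -2918), -1)) = Mul(Add(-4376, Mul(Rational(-1, 2), -3, -61)), Pow(Add(-1657, -2918), -1)) = Mul(Add(-4376, Rational(-183, 2)), Pow(-4575, -1)) = Mul(Rational(-8935, 2), Rational(-1, 4575)) = Rational(1787, 1830)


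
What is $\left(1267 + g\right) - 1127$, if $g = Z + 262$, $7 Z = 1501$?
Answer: $\frac{4315}{7} \approx 616.43$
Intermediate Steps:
$Z = \frac{1501}{7}$ ($Z = \frac{1}{7} \cdot 1501 = \frac{1501}{7} \approx 214.43$)
$g = \frac{3335}{7}$ ($g = \frac{1501}{7} + 262 = \frac{3335}{7} \approx 476.43$)
$\left(1267 + g\right) - 1127 = \left(1267 + \frac{3335}{7}\right) - 1127 = \frac{12204}{7} - 1127 = \frac{4315}{7}$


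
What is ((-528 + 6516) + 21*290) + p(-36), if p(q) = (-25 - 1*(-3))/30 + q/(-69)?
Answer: 4166837/345 ≈ 12078.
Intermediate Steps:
p(q) = -11/15 - q/69 (p(q) = (-25 + 3)*(1/30) + q*(-1/69) = -22*1/30 - q/69 = -11/15 - q/69)
((-528 + 6516) + 21*290) + p(-36) = ((-528 + 6516) + 21*290) + (-11/15 - 1/69*(-36)) = (5988 + 6090) + (-11/15 + 12/23) = 12078 - 73/345 = 4166837/345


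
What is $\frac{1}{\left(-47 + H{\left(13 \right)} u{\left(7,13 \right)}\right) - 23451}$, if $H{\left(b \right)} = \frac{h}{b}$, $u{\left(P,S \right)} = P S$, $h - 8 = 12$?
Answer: $- \frac{1}{23358} \approx -4.2812 \cdot 10^{-5}$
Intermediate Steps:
$h = 20$ ($h = 8 + 12 = 20$)
$H{\left(b \right)} = \frac{20}{b}$
$\frac{1}{\left(-47 + H{\left(13 \right)} u{\left(7,13 \right)}\right) - 23451} = \frac{1}{\left(-47 + \frac{20}{13} \cdot 7 \cdot 13\right) - 23451} = \frac{1}{\left(-47 + 20 \cdot \frac{1}{13} \cdot 91\right) - 23451} = \frac{1}{\left(-47 + \frac{20}{13} \cdot 91\right) - 23451} = \frac{1}{\left(-47 + 140\right) - 23451} = \frac{1}{93 - 23451} = \frac{1}{-23358} = - \frac{1}{23358}$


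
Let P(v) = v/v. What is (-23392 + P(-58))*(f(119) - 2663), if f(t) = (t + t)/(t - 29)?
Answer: 311141884/5 ≈ 6.2228e+7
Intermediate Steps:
P(v) = 1
f(t) = 2*t/(-29 + t) (f(t) = (2*t)/(-29 + t) = 2*t/(-29 + t))
(-23392 + P(-58))*(f(119) - 2663) = (-23392 + 1)*(2*119/(-29 + 119) - 2663) = -23391*(2*119/90 - 2663) = -23391*(2*119*(1/90) - 2663) = -23391*(119/45 - 2663) = -23391*(-119716/45) = 311141884/5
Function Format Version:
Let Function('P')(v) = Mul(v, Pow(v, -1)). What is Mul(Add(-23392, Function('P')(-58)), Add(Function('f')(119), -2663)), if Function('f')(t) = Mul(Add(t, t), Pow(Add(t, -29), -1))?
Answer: Rational(311141884, 5) ≈ 6.2228e+7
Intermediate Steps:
Function('P')(v) = 1
Function('f')(t) = Mul(2, t, Pow(Add(-29, t), -1)) (Function('f')(t) = Mul(Mul(2, t), Pow(Add(-29, t), -1)) = Mul(2, t, Pow(Add(-29, t), -1)))
Mul(Add(-23392, Function('P')(-58)), Add(Function('f')(119), -2663)) = Mul(Add(-23392, 1), Add(Mul(2, 119, Pow(Add(-29, 119), -1)), -2663)) = Mul(-23391, Add(Mul(2, 119, Pow(90, -1)), -2663)) = Mul(-23391, Add(Mul(2, 119, Rational(1, 90)), -2663)) = Mul(-23391, Add(Rational(119, 45), -2663)) = Mul(-23391, Rational(-119716, 45)) = Rational(311141884, 5)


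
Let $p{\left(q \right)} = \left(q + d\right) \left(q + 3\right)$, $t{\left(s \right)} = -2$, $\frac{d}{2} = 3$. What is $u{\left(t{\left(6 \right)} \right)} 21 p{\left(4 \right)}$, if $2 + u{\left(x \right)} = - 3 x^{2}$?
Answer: $-20580$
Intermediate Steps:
$d = 6$ ($d = 2 \cdot 3 = 6$)
$u{\left(x \right)} = -2 - 3 x^{2}$
$p{\left(q \right)} = \left(3 + q\right) \left(6 + q\right)$ ($p{\left(q \right)} = \left(q + 6\right) \left(q + 3\right) = \left(6 + q\right) \left(3 + q\right) = \left(3 + q\right) \left(6 + q\right)$)
$u{\left(t{\left(6 \right)} \right)} 21 p{\left(4 \right)} = \left(-2 - 3 \left(-2\right)^{2}\right) 21 \left(18 + 4^{2} + 9 \cdot 4\right) = \left(-2 - 12\right) 21 \left(18 + 16 + 36\right) = \left(-2 - 12\right) 21 \cdot 70 = \left(-14\right) 21 \cdot 70 = \left(-294\right) 70 = -20580$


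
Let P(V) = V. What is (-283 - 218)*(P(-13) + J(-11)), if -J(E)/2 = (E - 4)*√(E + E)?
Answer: 6513 - 15030*I*√22 ≈ 6513.0 - 70497.0*I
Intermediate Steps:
J(E) = -2*√2*√E*(-4 + E) (J(E) = -2*(E - 4)*√(E + E) = -2*(-4 + E)*√(2*E) = -2*(-4 + E)*√2*√E = -2*√2*√E*(-4 + E))
(-283 - 218)*(P(-13) + J(-11)) = (-283 - 218)*(-13 + 2*√2*√(-11)*(4 - 1*(-11))) = -501*(-13 + 2*√2*(I*√11)*(4 + 11)) = -501*(-13 + 2*√2*(I*√11)*15) = -501*(-13 + 30*I*√22) = 6513 - 15030*I*√22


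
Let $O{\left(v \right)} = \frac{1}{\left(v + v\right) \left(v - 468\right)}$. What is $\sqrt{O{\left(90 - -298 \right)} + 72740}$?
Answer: $\frac{\sqrt{4380228223030}}{7760} \approx 269.7$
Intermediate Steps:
$O{\left(v \right)} = \frac{1}{2 v \left(-468 + v\right)}$
$\sqrt{O{\left(90 - -298 \right)} + 72740} = \sqrt{\frac{1}{2 \left(90 - -298\right) \left(-468 + \left(90 - -298\right)\right)} + 72740} = \sqrt{\frac{1}{2 \left(90 + 298\right) \left(-468 + \left(90 + 298\right)\right)} + 72740} = \sqrt{\frac{1}{2 \cdot 388 \left(-468 + 388\right)} + 72740} = \sqrt{\frac{1}{2} \cdot \frac{1}{388} \frac{1}{-80} + 72740} = \sqrt{\frac{1}{2} \cdot \frac{1}{388} \left(- \frac{1}{80}\right) + 72740} = \sqrt{- \frac{1}{62080} + 72740} = \sqrt{\frac{4515699199}{62080}} = \frac{\sqrt{4380228223030}}{7760}$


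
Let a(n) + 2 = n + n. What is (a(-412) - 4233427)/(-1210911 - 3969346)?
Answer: 4234253/5180257 ≈ 0.81738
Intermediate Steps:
a(n) = -2 + 2*n (a(n) = -2 + (n + n) = -2 + 2*n)
(a(-412) - 4233427)/(-1210911 - 3969346) = ((-2 + 2*(-412)) - 4233427)/(-1210911 - 3969346) = ((-2 - 824) - 4233427)/(-5180257) = (-826 - 4233427)*(-1/5180257) = -4234253*(-1/5180257) = 4234253/5180257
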